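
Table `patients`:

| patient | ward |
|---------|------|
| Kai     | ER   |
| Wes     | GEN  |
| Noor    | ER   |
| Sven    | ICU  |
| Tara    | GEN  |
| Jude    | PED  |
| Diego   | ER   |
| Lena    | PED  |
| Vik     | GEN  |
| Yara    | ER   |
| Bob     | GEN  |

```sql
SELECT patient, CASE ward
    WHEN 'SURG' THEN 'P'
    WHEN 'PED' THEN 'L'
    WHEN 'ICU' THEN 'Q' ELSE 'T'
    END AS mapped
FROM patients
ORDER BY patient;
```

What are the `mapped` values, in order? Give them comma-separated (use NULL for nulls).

T, T, L, T, L, T, Q, T, T, T, T

patient=Bob: ELSE → T
patient=Diego: ELSE → T
patient=Jude: ward='PED' → L
patient=Kai: ELSE → T
patient=Lena: ward='PED' → L
patient=Noor: ELSE → T
patient=Sven: ward='ICU' → Q
patient=Tara: ELSE → T
patient=Vik: ELSE → T
patient=Wes: ELSE → T
patient=Yara: ELSE → T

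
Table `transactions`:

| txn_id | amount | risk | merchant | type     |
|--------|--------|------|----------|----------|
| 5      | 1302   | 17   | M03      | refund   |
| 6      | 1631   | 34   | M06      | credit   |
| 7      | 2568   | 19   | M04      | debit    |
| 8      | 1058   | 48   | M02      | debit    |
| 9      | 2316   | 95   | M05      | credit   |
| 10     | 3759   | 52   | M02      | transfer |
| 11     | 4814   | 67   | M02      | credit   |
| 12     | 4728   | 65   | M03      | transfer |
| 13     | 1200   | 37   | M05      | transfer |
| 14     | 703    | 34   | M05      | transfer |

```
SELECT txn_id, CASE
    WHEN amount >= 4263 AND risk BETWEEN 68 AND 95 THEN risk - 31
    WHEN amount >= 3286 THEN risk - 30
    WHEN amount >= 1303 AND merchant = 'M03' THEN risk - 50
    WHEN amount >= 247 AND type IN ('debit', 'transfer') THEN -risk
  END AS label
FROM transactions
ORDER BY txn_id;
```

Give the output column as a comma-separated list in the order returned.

txn_id=5: (no match → NULL) → NULL
txn_id=6: (no match → NULL) → NULL
txn_id=7: amount >= 247 AND type IN ('debit', 'transfer') → -19
txn_id=8: amount >= 247 AND type IN ('debit', 'transfer') → -48
txn_id=9: (no match → NULL) → NULL
txn_id=10: amount >= 3286 → 22
txn_id=11: amount >= 3286 → 37
txn_id=12: amount >= 3286 → 35
txn_id=13: amount >= 247 AND type IN ('debit', 'transfer') → -37
txn_id=14: amount >= 247 AND type IN ('debit', 'transfer') → -34

NULL, NULL, -19, -48, NULL, 22, 37, 35, -37, -34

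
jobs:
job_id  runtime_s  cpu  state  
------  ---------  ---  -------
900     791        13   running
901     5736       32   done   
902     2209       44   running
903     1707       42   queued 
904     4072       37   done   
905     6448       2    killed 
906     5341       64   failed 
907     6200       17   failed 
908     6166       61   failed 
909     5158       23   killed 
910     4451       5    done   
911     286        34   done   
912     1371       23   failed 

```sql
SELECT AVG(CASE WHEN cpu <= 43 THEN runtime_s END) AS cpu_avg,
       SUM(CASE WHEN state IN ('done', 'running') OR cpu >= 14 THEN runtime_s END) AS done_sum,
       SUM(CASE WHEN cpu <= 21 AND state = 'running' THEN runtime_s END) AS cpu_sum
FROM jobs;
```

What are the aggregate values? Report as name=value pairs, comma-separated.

cpu_avg=3622, done_sum=43488, cpu_sum=791

[cpu_avg: cpu <= 43]
job_id=900: ✓ → 791
job_id=901: ✓ → 5736
job_id=902: ✗
job_id=903: ✓ → 1707
job_id=904: ✓ → 4072
job_id=905: ✓ → 6448
job_id=906: ✗
job_id=907: ✓ → 6200
job_id=908: ✗
job_id=909: ✓ → 5158
job_id=910: ✓ → 4451
job_id=911: ✓ → 286
job_id=912: ✓ → 1371
cpu_avg = (791 + 5736 + 1707 + 4072 + 6448 + 6200 + 5158 + 4451 + 286 + 1371) / 10 = 3622
—
[done_sum: state IN ('done', 'running') OR cpu >= 14]
job_id=900: ✓ → 791
job_id=901: ✓ → 5736
job_id=902: ✓ → 2209
job_id=903: ✓ → 1707
job_id=904: ✓ → 4072
job_id=905: ✗
job_id=906: ✓ → 5341
job_id=907: ✓ → 6200
job_id=908: ✓ → 6166
job_id=909: ✓ → 5158
job_id=910: ✓ → 4451
job_id=911: ✓ → 286
job_id=912: ✓ → 1371
done_sum = 791 + 5736 + 2209 + 1707 + 4072 + 5341 + 6200 + 6166 + 5158 + 4451 + 286 + 1371 = 43488
—
[cpu_sum: cpu <= 21 AND state = 'running']
job_id=900: ✓ → 791
job_id=901: ✗
job_id=902: ✗
job_id=903: ✗
job_id=904: ✗
job_id=905: ✗
job_id=906: ✗
job_id=907: ✗
job_id=908: ✗
job_id=909: ✗
job_id=910: ✗
job_id=911: ✗
job_id=912: ✗
cpu_sum = 791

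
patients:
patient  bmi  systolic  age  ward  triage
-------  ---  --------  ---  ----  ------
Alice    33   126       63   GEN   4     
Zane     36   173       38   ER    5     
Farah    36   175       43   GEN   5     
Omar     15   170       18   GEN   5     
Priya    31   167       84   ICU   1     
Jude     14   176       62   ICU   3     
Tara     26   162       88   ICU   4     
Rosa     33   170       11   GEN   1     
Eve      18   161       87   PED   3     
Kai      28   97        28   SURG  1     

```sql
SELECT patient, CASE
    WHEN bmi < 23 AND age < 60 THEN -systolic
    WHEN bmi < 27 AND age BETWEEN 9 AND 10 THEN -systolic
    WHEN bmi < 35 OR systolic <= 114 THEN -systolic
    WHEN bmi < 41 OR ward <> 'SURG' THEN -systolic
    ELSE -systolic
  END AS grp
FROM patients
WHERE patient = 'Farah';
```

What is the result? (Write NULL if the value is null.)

patient = Farah: bmi=36, systolic=175, age=43, ward=GEN, triage=5.
bmi < 23 AND age < 60 → false
bmi < 27 AND age BETWEEN 9 AND 10 → false
bmi < 35 OR systolic <= 114 → false
bmi < 41 OR ward <> 'SURG' → true → -175

-175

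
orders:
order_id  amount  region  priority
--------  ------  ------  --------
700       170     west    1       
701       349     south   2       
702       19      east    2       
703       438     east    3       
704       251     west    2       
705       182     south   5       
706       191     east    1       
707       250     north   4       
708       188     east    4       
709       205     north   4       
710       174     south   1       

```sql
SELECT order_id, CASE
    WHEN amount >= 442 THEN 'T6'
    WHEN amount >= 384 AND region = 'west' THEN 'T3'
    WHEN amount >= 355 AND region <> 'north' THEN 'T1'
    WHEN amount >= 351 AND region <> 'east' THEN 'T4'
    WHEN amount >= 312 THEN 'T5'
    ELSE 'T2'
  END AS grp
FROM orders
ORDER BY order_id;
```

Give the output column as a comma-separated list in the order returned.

T2, T5, T2, T1, T2, T2, T2, T2, T2, T2, T2

order_id=700: ELSE → T2
order_id=701: amount >= 312 → T5
order_id=702: ELSE → T2
order_id=703: amount >= 355 AND region <> 'north' → T1
order_id=704: ELSE → T2
order_id=705: ELSE → T2
order_id=706: ELSE → T2
order_id=707: ELSE → T2
order_id=708: ELSE → T2
order_id=709: ELSE → T2
order_id=710: ELSE → T2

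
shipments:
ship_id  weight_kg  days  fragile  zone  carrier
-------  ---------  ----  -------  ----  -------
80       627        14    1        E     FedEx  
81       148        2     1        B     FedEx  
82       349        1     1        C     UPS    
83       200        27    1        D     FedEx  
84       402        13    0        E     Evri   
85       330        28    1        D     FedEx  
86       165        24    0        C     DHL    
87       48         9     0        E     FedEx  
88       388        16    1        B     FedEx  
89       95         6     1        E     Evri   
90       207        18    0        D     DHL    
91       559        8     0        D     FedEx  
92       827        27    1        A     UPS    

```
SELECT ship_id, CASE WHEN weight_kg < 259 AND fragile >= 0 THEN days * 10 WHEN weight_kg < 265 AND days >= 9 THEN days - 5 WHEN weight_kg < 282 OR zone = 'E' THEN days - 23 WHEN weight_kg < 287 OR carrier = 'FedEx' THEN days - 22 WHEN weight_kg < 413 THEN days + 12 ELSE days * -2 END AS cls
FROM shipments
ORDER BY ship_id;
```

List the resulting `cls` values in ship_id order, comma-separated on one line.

ship_id=80: weight_kg < 282 OR zone = 'E' → -9
ship_id=81: weight_kg < 259 AND fragile >= 0 → 20
ship_id=82: weight_kg < 413 → 13
ship_id=83: weight_kg < 259 AND fragile >= 0 → 270
ship_id=84: weight_kg < 282 OR zone = 'E' → -10
ship_id=85: weight_kg < 287 OR carrier = 'FedEx' → 6
ship_id=86: weight_kg < 259 AND fragile >= 0 → 240
ship_id=87: weight_kg < 259 AND fragile >= 0 → 90
ship_id=88: weight_kg < 287 OR carrier = 'FedEx' → -6
ship_id=89: weight_kg < 259 AND fragile >= 0 → 60
ship_id=90: weight_kg < 259 AND fragile >= 0 → 180
ship_id=91: weight_kg < 287 OR carrier = 'FedEx' → -14
ship_id=92: ELSE → -54

-9, 20, 13, 270, -10, 6, 240, 90, -6, 60, 180, -14, -54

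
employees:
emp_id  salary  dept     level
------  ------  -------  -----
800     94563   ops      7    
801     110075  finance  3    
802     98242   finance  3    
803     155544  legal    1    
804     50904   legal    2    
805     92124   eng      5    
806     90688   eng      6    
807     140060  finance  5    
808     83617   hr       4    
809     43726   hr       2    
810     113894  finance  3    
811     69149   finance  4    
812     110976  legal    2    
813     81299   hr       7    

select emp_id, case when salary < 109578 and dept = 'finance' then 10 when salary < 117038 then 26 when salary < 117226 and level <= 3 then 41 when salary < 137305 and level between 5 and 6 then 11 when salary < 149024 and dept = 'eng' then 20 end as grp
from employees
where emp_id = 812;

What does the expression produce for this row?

26

emp_id = 812: salary=110976, dept=legal, level=2.
salary < 109578 and dept = 'finance' → false
salary < 117038 → true → 26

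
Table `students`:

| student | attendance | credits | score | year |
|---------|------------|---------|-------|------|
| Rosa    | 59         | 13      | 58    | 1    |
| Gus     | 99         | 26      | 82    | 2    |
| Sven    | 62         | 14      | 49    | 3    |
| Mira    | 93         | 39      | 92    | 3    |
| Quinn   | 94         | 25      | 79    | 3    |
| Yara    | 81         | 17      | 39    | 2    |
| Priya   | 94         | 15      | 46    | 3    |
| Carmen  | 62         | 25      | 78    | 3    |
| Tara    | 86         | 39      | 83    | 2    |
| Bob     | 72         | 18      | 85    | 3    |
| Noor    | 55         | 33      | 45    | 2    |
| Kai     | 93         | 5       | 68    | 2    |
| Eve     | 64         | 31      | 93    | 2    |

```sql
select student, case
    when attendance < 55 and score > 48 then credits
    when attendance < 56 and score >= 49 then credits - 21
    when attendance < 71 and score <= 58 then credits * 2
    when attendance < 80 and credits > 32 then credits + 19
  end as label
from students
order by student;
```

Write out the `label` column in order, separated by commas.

NULL, NULL, NULL, NULL, NULL, NULL, 66, NULL, NULL, 26, 28, NULL, NULL

student=Bob: (no match → NULL) → NULL
student=Carmen: (no match → NULL) → NULL
student=Eve: (no match → NULL) → NULL
student=Gus: (no match → NULL) → NULL
student=Kai: (no match → NULL) → NULL
student=Mira: (no match → NULL) → NULL
student=Noor: attendance < 71 and score <= 58 → 66
student=Priya: (no match → NULL) → NULL
student=Quinn: (no match → NULL) → NULL
student=Rosa: attendance < 71 and score <= 58 → 26
student=Sven: attendance < 71 and score <= 58 → 28
student=Tara: (no match → NULL) → NULL
student=Yara: (no match → NULL) → NULL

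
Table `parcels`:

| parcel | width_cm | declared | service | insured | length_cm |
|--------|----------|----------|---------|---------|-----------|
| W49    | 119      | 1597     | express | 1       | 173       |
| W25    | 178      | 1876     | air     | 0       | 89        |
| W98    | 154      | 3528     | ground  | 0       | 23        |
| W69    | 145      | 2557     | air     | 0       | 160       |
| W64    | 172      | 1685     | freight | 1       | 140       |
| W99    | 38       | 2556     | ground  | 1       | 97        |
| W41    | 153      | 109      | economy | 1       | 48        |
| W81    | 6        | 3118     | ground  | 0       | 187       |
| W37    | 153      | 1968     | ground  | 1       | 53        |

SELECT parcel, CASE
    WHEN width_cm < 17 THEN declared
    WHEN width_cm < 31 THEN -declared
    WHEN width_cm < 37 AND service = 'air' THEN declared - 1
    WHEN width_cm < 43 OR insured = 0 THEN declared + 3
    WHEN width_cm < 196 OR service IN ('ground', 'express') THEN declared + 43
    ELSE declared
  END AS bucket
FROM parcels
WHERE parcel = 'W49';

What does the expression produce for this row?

1640

parcel = W49: width_cm=119, declared=1597, service=express, insured=1, length_cm=173.
width_cm < 17 → false
width_cm < 31 → false
width_cm < 37 AND service = 'air' → false
width_cm < 43 OR insured = 0 → false
width_cm < 196 OR service IN ('ground', 'express') → true → 1640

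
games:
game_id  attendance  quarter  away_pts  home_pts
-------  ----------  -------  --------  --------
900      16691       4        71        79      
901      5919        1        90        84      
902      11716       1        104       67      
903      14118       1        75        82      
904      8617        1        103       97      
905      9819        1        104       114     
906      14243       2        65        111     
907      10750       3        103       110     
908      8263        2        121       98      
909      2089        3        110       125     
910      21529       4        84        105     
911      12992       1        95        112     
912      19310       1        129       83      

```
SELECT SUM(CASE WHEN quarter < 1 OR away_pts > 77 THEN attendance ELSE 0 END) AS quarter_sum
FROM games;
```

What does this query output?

111004

game_id=900: ✗
game_id=901: ✓ → 5919
game_id=902: ✓ → 11716
game_id=903: ✗
game_id=904: ✓ → 8617
game_id=905: ✓ → 9819
game_id=906: ✗
game_id=907: ✓ → 10750
game_id=908: ✓ → 8263
game_id=909: ✓ → 2089
game_id=910: ✓ → 21529
game_id=911: ✓ → 12992
game_id=912: ✓ → 19310
quarter_sum = 5919 + 11716 + 8617 + 9819 + 10750 + 8263 + 2089 + 21529 + 12992 + 19310 = 111004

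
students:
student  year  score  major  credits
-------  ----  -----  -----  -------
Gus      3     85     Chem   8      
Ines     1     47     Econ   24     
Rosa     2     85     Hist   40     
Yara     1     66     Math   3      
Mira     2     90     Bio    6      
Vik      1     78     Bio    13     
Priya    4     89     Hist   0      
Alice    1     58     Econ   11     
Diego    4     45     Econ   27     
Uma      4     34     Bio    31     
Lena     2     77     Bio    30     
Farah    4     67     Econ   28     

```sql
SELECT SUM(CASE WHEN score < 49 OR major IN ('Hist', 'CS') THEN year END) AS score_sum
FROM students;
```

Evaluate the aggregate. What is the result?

student=Gus: ✗
student=Ines: ✓ → 1
student=Rosa: ✓ → 2
student=Yara: ✗
student=Mira: ✗
student=Vik: ✗
student=Priya: ✓ → 4
student=Alice: ✗
student=Diego: ✓ → 4
student=Uma: ✓ → 4
student=Lena: ✗
student=Farah: ✗
score_sum = 1 + 2 + 4 + 4 + 4 = 15

15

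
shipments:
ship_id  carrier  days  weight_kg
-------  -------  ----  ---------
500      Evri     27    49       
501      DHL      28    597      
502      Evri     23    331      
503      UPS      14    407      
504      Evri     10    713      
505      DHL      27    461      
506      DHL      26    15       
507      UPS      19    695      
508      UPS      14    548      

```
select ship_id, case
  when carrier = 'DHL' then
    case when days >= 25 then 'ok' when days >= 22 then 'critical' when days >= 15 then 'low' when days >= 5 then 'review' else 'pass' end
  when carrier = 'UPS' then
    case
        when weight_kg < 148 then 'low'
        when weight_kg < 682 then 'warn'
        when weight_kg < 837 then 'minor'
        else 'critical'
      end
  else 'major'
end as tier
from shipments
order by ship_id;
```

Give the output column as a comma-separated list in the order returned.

ship_id=500: carrier='Evri' → outer ELSE → major
ship_id=501: carrier='DHL' → inner[days >= 25] → ok
ship_id=502: carrier='Evri' → outer ELSE → major
ship_id=503: carrier='UPS' → inner[weight_kg < 682] → warn
ship_id=504: carrier='Evri' → outer ELSE → major
ship_id=505: carrier='DHL' → inner[days >= 25] → ok
ship_id=506: carrier='DHL' → inner[days >= 25] → ok
ship_id=507: carrier='UPS' → inner[weight_kg < 837] → minor
ship_id=508: carrier='UPS' → inner[weight_kg < 682] → warn

major, ok, major, warn, major, ok, ok, minor, warn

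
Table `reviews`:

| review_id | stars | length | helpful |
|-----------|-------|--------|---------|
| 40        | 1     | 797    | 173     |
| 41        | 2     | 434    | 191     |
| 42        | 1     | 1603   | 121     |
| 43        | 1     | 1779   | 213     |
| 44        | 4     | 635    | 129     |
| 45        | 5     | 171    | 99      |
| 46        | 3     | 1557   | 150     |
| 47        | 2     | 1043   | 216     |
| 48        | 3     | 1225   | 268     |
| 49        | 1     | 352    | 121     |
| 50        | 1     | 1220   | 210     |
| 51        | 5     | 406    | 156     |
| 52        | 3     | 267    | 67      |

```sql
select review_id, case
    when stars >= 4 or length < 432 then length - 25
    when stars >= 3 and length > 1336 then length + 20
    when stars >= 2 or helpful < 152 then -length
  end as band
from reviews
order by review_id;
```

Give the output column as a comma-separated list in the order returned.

review_id=40: (no match → NULL) → NULL
review_id=41: stars >= 2 or helpful < 152 → -434
review_id=42: stars >= 2 or helpful < 152 → -1603
review_id=43: (no match → NULL) → NULL
review_id=44: stars >= 4 or length < 432 → 610
review_id=45: stars >= 4 or length < 432 → 146
review_id=46: stars >= 3 and length > 1336 → 1577
review_id=47: stars >= 2 or helpful < 152 → -1043
review_id=48: stars >= 2 or helpful < 152 → -1225
review_id=49: stars >= 4 or length < 432 → 327
review_id=50: (no match → NULL) → NULL
review_id=51: stars >= 4 or length < 432 → 381
review_id=52: stars >= 4 or length < 432 → 242

NULL, -434, -1603, NULL, 610, 146, 1577, -1043, -1225, 327, NULL, 381, 242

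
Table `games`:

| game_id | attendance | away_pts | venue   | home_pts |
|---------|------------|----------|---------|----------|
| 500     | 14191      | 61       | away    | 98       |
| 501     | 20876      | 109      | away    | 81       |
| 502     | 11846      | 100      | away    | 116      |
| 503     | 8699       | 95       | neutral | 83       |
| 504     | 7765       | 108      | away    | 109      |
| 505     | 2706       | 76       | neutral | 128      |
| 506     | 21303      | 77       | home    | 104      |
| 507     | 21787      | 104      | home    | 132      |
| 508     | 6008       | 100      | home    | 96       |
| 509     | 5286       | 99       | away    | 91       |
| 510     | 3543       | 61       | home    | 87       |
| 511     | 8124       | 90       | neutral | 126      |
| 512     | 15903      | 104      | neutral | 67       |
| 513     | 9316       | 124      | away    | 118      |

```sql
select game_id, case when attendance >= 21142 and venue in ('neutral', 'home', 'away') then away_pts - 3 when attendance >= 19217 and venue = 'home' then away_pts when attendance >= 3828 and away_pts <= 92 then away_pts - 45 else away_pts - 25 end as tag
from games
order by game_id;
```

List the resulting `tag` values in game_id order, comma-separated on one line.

game_id=500: attendance >= 3828 and away_pts <= 92 → 16
game_id=501: ELSE → 84
game_id=502: ELSE → 75
game_id=503: ELSE → 70
game_id=504: ELSE → 83
game_id=505: ELSE → 51
game_id=506: attendance >= 21142 and venue in ('neutral', 'home', 'away') → 74
game_id=507: attendance >= 21142 and venue in ('neutral', 'home', 'away') → 101
game_id=508: ELSE → 75
game_id=509: ELSE → 74
game_id=510: ELSE → 36
game_id=511: attendance >= 3828 and away_pts <= 92 → 45
game_id=512: ELSE → 79
game_id=513: ELSE → 99

16, 84, 75, 70, 83, 51, 74, 101, 75, 74, 36, 45, 79, 99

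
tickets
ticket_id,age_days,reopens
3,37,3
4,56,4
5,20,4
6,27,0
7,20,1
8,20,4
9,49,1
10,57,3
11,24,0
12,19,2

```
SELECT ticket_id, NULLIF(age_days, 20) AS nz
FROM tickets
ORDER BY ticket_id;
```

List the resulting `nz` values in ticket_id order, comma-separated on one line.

ticket_id=3: age_days=37 vs 20: differ → 37
ticket_id=4: age_days=56 vs 20: differ → 56
ticket_id=5: age_days=20 vs 20: equal → NULL
ticket_id=6: age_days=27 vs 20: differ → 27
ticket_id=7: age_days=20 vs 20: equal → NULL
ticket_id=8: age_days=20 vs 20: equal → NULL
ticket_id=9: age_days=49 vs 20: differ → 49
ticket_id=10: age_days=57 vs 20: differ → 57
ticket_id=11: age_days=24 vs 20: differ → 24
ticket_id=12: age_days=19 vs 20: differ → 19

37, 56, NULL, 27, NULL, NULL, 49, 57, 24, 19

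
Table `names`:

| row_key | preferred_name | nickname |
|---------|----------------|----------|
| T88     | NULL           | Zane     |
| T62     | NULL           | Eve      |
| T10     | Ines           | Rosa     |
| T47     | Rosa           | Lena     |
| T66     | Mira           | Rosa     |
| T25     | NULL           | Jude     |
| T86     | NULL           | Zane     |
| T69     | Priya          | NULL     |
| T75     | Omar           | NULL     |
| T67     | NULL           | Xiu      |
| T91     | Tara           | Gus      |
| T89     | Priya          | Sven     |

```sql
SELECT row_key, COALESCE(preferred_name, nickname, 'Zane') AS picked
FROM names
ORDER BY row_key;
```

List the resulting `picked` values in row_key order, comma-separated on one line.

Ines, Jude, Rosa, Eve, Mira, Xiu, Priya, Omar, Zane, Zane, Priya, Tara

row_key=T10: preferred_name=Ines → Ines
row_key=T25: preferred_name=NULL, nickname=Jude → Jude
row_key=T47: preferred_name=Rosa → Rosa
row_key=T62: preferred_name=NULL, nickname=Eve → Eve
row_key=T66: preferred_name=Mira → Mira
row_key=T67: preferred_name=NULL, nickname=Xiu → Xiu
row_key=T69: preferred_name=Priya → Priya
row_key=T75: preferred_name=Omar → Omar
row_key=T86: preferred_name=NULL, nickname=Zane → Zane
row_key=T88: preferred_name=NULL, nickname=Zane → Zane
row_key=T89: preferred_name=Priya → Priya
row_key=T91: preferred_name=Tara → Tara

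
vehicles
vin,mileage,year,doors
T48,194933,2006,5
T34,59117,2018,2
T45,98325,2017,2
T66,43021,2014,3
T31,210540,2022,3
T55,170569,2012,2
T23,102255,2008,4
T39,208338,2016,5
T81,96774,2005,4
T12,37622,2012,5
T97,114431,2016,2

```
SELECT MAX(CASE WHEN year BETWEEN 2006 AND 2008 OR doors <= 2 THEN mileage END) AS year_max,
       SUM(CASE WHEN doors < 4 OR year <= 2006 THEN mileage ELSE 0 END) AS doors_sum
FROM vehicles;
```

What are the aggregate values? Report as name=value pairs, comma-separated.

[year_max: year BETWEEN 2006 AND 2008 OR doors <= 2]
vin=T48: ✓ → 194933
vin=T34: ✓ → 59117
vin=T45: ✓ → 98325
vin=T66: ✗
vin=T31: ✗
vin=T55: ✓ → 170569
vin=T23: ✓ → 102255
vin=T39: ✗
vin=T81: ✗
vin=T12: ✗
vin=T97: ✓ → 114431
year_max = MAX(194933, 59117, 98325, 170569, 102255, 114431) = 194933
—
[doors_sum: doors < 4 OR year <= 2006]
vin=T48: ✓ → 194933
vin=T34: ✓ → 59117
vin=T45: ✓ → 98325
vin=T66: ✓ → 43021
vin=T31: ✓ → 210540
vin=T55: ✓ → 170569
vin=T23: ✗
vin=T39: ✗
vin=T81: ✓ → 96774
vin=T12: ✗
vin=T97: ✓ → 114431
doors_sum = 194933 + 59117 + 98325 + 43021 + 210540 + 170569 + 96774 + 114431 = 987710

year_max=194933, doors_sum=987710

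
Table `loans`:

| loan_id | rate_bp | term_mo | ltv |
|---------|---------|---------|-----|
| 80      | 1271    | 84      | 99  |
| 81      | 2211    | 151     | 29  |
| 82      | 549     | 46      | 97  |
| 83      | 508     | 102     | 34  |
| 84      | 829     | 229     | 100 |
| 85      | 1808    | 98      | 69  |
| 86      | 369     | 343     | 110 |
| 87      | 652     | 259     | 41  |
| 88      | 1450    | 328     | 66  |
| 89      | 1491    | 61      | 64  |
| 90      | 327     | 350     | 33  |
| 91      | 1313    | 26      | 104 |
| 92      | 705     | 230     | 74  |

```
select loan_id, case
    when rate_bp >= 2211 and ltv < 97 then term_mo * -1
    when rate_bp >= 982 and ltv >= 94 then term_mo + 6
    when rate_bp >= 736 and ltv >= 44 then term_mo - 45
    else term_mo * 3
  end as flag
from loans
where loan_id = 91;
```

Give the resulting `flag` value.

32

loan_id = 91: rate_bp=1313, term_mo=26, ltv=104.
rate_bp >= 2211 and ltv < 97 → false
rate_bp >= 982 and ltv >= 94 → true → 32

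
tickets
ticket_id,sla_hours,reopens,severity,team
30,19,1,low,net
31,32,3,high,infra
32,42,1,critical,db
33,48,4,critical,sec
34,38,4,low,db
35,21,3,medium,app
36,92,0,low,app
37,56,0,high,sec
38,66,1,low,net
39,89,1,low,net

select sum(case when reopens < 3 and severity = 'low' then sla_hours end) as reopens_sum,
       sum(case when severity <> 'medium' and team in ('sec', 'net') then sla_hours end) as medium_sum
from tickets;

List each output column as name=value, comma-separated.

[reopens_sum: reopens < 3 and severity = 'low']
ticket_id=30: ✓ → 19
ticket_id=31: ✗
ticket_id=32: ✗
ticket_id=33: ✗
ticket_id=34: ✗
ticket_id=35: ✗
ticket_id=36: ✓ → 92
ticket_id=37: ✗
ticket_id=38: ✓ → 66
ticket_id=39: ✓ → 89
reopens_sum = 19 + 92 + 66 + 89 = 266
—
[medium_sum: severity <> 'medium' and team in ('sec', 'net')]
ticket_id=30: ✓ → 19
ticket_id=31: ✗
ticket_id=32: ✗
ticket_id=33: ✓ → 48
ticket_id=34: ✗
ticket_id=35: ✗
ticket_id=36: ✗
ticket_id=37: ✓ → 56
ticket_id=38: ✓ → 66
ticket_id=39: ✓ → 89
medium_sum = 19 + 48 + 56 + 66 + 89 = 278

reopens_sum=266, medium_sum=278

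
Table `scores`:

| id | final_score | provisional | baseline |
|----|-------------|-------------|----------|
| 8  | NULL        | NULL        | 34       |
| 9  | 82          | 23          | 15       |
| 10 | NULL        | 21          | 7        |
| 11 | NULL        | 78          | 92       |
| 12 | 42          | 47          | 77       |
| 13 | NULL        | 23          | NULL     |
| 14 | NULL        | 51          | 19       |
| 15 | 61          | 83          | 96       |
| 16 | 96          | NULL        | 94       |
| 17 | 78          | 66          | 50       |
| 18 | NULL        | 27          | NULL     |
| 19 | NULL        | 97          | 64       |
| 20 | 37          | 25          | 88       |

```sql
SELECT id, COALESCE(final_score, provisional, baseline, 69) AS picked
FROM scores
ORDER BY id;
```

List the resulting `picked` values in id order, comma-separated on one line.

id=8: final_score=NULL, provisional=NULL, baseline=34 → 34
id=9: final_score=82 → 82
id=10: final_score=NULL, provisional=21 → 21
id=11: final_score=NULL, provisional=78 → 78
id=12: final_score=42 → 42
id=13: final_score=NULL, provisional=23 → 23
id=14: final_score=NULL, provisional=51 → 51
id=15: final_score=61 → 61
id=16: final_score=96 → 96
id=17: final_score=78 → 78
id=18: final_score=NULL, provisional=27 → 27
id=19: final_score=NULL, provisional=97 → 97
id=20: final_score=37 → 37

34, 82, 21, 78, 42, 23, 51, 61, 96, 78, 27, 97, 37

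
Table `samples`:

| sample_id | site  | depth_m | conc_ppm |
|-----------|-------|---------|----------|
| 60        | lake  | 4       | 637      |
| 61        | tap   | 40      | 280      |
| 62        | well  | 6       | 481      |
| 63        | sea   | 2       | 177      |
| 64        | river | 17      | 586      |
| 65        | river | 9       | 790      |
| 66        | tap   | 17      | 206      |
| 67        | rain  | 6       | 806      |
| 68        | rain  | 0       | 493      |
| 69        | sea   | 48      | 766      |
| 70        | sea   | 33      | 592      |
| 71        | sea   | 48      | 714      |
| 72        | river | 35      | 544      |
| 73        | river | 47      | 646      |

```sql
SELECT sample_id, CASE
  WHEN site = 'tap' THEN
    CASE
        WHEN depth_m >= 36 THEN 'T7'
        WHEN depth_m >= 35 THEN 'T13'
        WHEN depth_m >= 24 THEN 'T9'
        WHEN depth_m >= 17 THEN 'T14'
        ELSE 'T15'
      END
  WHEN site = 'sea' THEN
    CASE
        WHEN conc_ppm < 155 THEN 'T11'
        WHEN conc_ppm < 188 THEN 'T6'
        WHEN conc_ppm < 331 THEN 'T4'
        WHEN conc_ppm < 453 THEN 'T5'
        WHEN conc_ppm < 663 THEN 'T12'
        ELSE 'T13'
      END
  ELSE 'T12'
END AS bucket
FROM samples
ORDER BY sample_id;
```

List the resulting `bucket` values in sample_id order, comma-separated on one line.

T12, T7, T12, T6, T12, T12, T14, T12, T12, T13, T12, T13, T12, T12

sample_id=60: site='lake' → outer ELSE → T12
sample_id=61: site='tap' → inner[depth_m >= 36] → T7
sample_id=62: site='well' → outer ELSE → T12
sample_id=63: site='sea' → inner[conc_ppm < 188] → T6
sample_id=64: site='river' → outer ELSE → T12
sample_id=65: site='river' → outer ELSE → T12
sample_id=66: site='tap' → inner[depth_m >= 17] → T14
sample_id=67: site='rain' → outer ELSE → T12
sample_id=68: site='rain' → outer ELSE → T12
sample_id=69: site='sea' → inner[ELSE] → T13
sample_id=70: site='sea' → inner[conc_ppm < 663] → T12
sample_id=71: site='sea' → inner[ELSE] → T13
sample_id=72: site='river' → outer ELSE → T12
sample_id=73: site='river' → outer ELSE → T12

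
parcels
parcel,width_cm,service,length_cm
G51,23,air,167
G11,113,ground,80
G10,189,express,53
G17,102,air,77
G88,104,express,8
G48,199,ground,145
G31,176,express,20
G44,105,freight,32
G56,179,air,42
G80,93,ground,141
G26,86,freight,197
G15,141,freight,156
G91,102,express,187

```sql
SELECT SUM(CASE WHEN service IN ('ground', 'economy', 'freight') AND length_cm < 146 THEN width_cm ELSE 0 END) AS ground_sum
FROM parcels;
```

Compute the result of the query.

parcel=G51: ✗
parcel=G11: ✓ → 113
parcel=G10: ✗
parcel=G17: ✗
parcel=G88: ✗
parcel=G48: ✓ → 199
parcel=G31: ✗
parcel=G44: ✓ → 105
parcel=G56: ✗
parcel=G80: ✓ → 93
parcel=G26: ✗
parcel=G15: ✗
parcel=G91: ✗
ground_sum = 113 + 199 + 105 + 93 = 510

510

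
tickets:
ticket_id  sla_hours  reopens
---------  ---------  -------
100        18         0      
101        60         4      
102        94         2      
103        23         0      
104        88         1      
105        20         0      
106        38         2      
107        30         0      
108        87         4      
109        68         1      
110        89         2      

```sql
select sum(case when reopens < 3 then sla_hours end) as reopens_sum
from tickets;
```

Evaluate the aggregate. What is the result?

468

ticket_id=100: ✓ → 18
ticket_id=101: ✗
ticket_id=102: ✓ → 94
ticket_id=103: ✓ → 23
ticket_id=104: ✓ → 88
ticket_id=105: ✓ → 20
ticket_id=106: ✓ → 38
ticket_id=107: ✓ → 30
ticket_id=108: ✗
ticket_id=109: ✓ → 68
ticket_id=110: ✓ → 89
reopens_sum = 18 + 94 + 23 + 88 + 20 + 38 + 30 + 68 + 89 = 468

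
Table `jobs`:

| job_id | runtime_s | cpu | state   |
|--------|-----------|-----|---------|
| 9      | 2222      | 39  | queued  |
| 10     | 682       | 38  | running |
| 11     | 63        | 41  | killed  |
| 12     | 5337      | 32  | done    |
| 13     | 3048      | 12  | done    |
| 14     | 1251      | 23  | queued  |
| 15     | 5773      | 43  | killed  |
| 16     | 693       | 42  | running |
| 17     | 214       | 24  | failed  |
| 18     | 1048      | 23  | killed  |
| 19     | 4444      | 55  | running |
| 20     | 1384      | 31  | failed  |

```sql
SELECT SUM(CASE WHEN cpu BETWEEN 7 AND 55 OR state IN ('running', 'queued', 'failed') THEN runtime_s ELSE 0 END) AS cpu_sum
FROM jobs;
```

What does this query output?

26159

job_id=9: ✓ → 2222
job_id=10: ✓ → 682
job_id=11: ✓ → 63
job_id=12: ✓ → 5337
job_id=13: ✓ → 3048
job_id=14: ✓ → 1251
job_id=15: ✓ → 5773
job_id=16: ✓ → 693
job_id=17: ✓ → 214
job_id=18: ✓ → 1048
job_id=19: ✓ → 4444
job_id=20: ✓ → 1384
cpu_sum = 2222 + 682 + 63 + 5337 + 3048 + 1251 + 5773 + 693 + 214 + 1048 + 4444 + 1384 = 26159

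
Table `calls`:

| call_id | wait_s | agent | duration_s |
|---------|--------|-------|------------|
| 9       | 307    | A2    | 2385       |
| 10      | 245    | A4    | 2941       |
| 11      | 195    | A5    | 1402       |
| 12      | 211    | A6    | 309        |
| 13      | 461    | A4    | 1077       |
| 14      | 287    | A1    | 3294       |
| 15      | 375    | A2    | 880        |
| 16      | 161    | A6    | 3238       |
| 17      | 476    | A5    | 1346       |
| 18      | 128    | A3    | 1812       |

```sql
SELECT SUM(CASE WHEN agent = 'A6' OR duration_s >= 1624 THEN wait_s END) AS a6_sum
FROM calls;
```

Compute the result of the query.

call_id=9: ✓ → 307
call_id=10: ✓ → 245
call_id=11: ✗
call_id=12: ✓ → 211
call_id=13: ✗
call_id=14: ✓ → 287
call_id=15: ✗
call_id=16: ✓ → 161
call_id=17: ✗
call_id=18: ✓ → 128
a6_sum = 307 + 245 + 211 + 287 + 161 + 128 = 1339

1339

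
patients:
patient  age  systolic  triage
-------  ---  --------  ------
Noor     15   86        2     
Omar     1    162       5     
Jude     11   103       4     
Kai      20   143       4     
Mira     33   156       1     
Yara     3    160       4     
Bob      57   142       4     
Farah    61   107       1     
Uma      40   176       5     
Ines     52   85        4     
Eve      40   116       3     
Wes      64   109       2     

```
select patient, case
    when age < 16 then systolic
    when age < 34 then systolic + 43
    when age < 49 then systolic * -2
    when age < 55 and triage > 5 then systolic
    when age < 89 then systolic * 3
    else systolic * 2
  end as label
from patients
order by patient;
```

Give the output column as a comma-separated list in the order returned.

patient=Bob: age < 89 → 426
patient=Eve: age < 49 → -232
patient=Farah: age < 89 → 321
patient=Ines: age < 89 → 255
patient=Jude: age < 16 → 103
patient=Kai: age < 34 → 186
patient=Mira: age < 34 → 199
patient=Noor: age < 16 → 86
patient=Omar: age < 16 → 162
patient=Uma: age < 49 → -352
patient=Wes: age < 89 → 327
patient=Yara: age < 16 → 160

426, -232, 321, 255, 103, 186, 199, 86, 162, -352, 327, 160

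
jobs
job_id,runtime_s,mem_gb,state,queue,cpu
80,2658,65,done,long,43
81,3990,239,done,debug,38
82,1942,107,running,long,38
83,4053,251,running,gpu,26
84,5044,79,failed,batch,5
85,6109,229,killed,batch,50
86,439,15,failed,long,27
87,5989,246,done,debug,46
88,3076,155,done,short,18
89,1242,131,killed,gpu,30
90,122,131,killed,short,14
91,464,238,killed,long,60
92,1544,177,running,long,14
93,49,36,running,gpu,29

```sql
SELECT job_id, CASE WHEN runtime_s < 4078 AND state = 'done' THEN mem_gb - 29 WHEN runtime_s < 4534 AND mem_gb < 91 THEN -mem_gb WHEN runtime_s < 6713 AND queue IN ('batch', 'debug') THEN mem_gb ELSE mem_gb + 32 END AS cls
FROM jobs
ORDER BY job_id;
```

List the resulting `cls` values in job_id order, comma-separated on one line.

job_id=80: runtime_s < 4078 AND state = 'done' → 36
job_id=81: runtime_s < 4078 AND state = 'done' → 210
job_id=82: ELSE → 139
job_id=83: ELSE → 283
job_id=84: runtime_s < 6713 AND queue IN ('batch', 'debug') → 79
job_id=85: runtime_s < 6713 AND queue IN ('batch', 'debug') → 229
job_id=86: runtime_s < 4534 AND mem_gb < 91 → -15
job_id=87: runtime_s < 6713 AND queue IN ('batch', 'debug') → 246
job_id=88: runtime_s < 4078 AND state = 'done' → 126
job_id=89: ELSE → 163
job_id=90: ELSE → 163
job_id=91: ELSE → 270
job_id=92: ELSE → 209
job_id=93: runtime_s < 4534 AND mem_gb < 91 → -36

36, 210, 139, 283, 79, 229, -15, 246, 126, 163, 163, 270, 209, -36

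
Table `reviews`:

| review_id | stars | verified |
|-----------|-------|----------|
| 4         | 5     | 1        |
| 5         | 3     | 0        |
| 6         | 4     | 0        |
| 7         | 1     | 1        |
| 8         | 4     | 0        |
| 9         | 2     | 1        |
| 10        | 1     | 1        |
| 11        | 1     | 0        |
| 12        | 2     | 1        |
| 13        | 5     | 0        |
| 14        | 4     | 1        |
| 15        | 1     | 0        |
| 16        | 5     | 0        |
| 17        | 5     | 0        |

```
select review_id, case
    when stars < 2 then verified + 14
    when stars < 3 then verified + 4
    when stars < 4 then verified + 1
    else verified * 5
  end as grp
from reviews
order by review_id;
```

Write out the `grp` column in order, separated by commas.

review_id=4: ELSE → 5
review_id=5: stars < 4 → 1
review_id=6: ELSE → 0
review_id=7: stars < 2 → 15
review_id=8: ELSE → 0
review_id=9: stars < 3 → 5
review_id=10: stars < 2 → 15
review_id=11: stars < 2 → 14
review_id=12: stars < 3 → 5
review_id=13: ELSE → 0
review_id=14: ELSE → 5
review_id=15: stars < 2 → 14
review_id=16: ELSE → 0
review_id=17: ELSE → 0

5, 1, 0, 15, 0, 5, 15, 14, 5, 0, 5, 14, 0, 0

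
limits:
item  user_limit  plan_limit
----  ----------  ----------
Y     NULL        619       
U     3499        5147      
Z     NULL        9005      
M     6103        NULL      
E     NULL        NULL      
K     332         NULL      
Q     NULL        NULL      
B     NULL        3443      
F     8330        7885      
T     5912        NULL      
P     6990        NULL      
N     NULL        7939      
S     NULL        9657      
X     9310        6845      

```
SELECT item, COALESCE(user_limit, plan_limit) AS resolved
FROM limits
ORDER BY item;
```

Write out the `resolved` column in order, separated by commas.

item=B: user_limit=NULL, plan_limit=3443 → 3443
item=E: user_limit=NULL, plan_limit=NULL (all NULL) → NULL
item=F: user_limit=8330 → 8330
item=K: user_limit=332 → 332
item=M: user_limit=6103 → 6103
item=N: user_limit=NULL, plan_limit=7939 → 7939
item=P: user_limit=6990 → 6990
item=Q: user_limit=NULL, plan_limit=NULL (all NULL) → NULL
item=S: user_limit=NULL, plan_limit=9657 → 9657
item=T: user_limit=5912 → 5912
item=U: user_limit=3499 → 3499
item=X: user_limit=9310 → 9310
item=Y: user_limit=NULL, plan_limit=619 → 619
item=Z: user_limit=NULL, plan_limit=9005 → 9005

3443, NULL, 8330, 332, 6103, 7939, 6990, NULL, 9657, 5912, 3499, 9310, 619, 9005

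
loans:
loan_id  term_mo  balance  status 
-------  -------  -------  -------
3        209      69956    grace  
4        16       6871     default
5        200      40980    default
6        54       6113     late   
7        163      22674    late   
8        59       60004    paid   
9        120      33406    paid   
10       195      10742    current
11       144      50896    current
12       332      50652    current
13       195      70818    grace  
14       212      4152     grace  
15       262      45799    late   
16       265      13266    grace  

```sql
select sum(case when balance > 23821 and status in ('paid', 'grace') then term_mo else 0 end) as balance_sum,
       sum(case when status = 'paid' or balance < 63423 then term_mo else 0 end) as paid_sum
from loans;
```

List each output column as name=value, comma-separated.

balance_sum=583, paid_sum=2022

[balance_sum: balance > 23821 and status in ('paid', 'grace')]
loan_id=3: ✓ → 209
loan_id=4: ✗
loan_id=5: ✗
loan_id=6: ✗
loan_id=7: ✗
loan_id=8: ✓ → 59
loan_id=9: ✓ → 120
loan_id=10: ✗
loan_id=11: ✗
loan_id=12: ✗
loan_id=13: ✓ → 195
loan_id=14: ✗
loan_id=15: ✗
loan_id=16: ✗
balance_sum = 209 + 59 + 120 + 195 = 583
—
[paid_sum: status = 'paid' or balance < 63423]
loan_id=3: ✗
loan_id=4: ✓ → 16
loan_id=5: ✓ → 200
loan_id=6: ✓ → 54
loan_id=7: ✓ → 163
loan_id=8: ✓ → 59
loan_id=9: ✓ → 120
loan_id=10: ✓ → 195
loan_id=11: ✓ → 144
loan_id=12: ✓ → 332
loan_id=13: ✗
loan_id=14: ✓ → 212
loan_id=15: ✓ → 262
loan_id=16: ✓ → 265
paid_sum = 16 + 200 + 54 + 163 + 59 + 120 + 195 + 144 + 332 + 212 + 262 + 265 = 2022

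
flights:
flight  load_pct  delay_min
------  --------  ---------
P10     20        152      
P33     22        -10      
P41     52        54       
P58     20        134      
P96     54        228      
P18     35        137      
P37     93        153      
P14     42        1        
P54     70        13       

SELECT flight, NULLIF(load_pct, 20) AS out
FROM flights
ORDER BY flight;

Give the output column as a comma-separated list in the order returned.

flight=P10: load_pct=20 vs 20: equal → NULL
flight=P14: load_pct=42 vs 20: differ → 42
flight=P18: load_pct=35 vs 20: differ → 35
flight=P33: load_pct=22 vs 20: differ → 22
flight=P37: load_pct=93 vs 20: differ → 93
flight=P41: load_pct=52 vs 20: differ → 52
flight=P54: load_pct=70 vs 20: differ → 70
flight=P58: load_pct=20 vs 20: equal → NULL
flight=P96: load_pct=54 vs 20: differ → 54

NULL, 42, 35, 22, 93, 52, 70, NULL, 54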